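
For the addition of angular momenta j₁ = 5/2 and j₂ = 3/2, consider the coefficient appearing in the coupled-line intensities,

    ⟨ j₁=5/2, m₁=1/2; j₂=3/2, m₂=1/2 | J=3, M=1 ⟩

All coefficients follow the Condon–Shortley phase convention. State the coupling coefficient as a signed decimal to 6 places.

-0.129099  (= −√(1/60))

√[7·1!4!2!/8! · 3!2!2!1!4!2!] = √(48/5)
  +(−1)^0/∏(0,1,2,2,2,0)! = 1/8  (running 1/8)
  +(−1)^1/∏(1,0,1,1,3,1)! = -1/6  (running -1/24)
⟨..|..⟩ = √(48/5)·(-1/24) = -0.129099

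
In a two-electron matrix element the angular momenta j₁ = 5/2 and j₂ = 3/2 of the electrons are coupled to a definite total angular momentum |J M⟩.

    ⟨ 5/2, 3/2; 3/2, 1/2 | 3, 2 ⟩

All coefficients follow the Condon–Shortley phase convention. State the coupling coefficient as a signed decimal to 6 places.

+0.288675

j₁+j₂−J=1  J+j₁−j₂=4  J−j₁+j₂=2  j₁+j₂+J+1=8
(j₁±m₁, j₂±m₂, J±M) = (4,1,2,1,5,1)
P² = 48
sum k=0..1:
  [0] +1/12 = 1/12
  [1] −1/24 = -1/24
S = 1/24
C² = P²·S² = 1/12 ; C = +0.288675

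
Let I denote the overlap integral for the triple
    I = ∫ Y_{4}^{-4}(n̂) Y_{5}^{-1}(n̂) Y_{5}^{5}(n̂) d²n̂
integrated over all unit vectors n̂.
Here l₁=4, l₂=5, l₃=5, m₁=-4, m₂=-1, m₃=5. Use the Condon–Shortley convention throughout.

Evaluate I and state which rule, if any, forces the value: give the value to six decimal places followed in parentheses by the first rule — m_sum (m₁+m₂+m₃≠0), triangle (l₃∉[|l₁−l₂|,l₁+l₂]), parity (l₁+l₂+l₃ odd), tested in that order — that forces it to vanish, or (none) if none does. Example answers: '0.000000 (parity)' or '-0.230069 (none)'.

-0.075170 (none)

Checks pass: Σm=0; 14 even; l₃=5∈[1,9].
(2·4+1)(2·5+1)(2·5+1) = 1089
Δ: 4! 4! 6! / 15! → 1/3153150
sum: t=0:+1/69120 t=1:−1/1728 t=2:+1/576 t=3:−1/1728 t=4:+1/69120 = 7/11520
3j²(4 5 5; 0 0 0) = Δ·Π!·Σ² = 2/143  (sign -1)
sum: t=4:+1/414720 = 1/414720
3j²(4 5 5; -4 -1 5) = Δ·Π!·Σ² = 2/429  (sign +1)
combine: 4πI² = 1089·2/143·2/429 = 12/169
take √, sign -1: I = -0.07516962
No selection rule forces the value: the integral is nonzero (none).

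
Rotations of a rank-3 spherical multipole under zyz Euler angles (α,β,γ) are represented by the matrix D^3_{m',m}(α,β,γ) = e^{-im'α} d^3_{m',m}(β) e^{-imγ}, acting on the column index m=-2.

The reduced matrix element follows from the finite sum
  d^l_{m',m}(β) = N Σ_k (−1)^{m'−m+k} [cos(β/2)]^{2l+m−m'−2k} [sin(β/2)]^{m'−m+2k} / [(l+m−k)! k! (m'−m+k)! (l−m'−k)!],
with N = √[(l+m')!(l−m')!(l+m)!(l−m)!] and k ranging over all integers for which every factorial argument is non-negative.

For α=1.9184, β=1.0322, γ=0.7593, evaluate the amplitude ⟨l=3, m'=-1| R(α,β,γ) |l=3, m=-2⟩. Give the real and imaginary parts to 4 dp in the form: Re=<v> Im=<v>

Re=0.2646 Im=0.0805

Split into d^3_{-1,-2}(β=1.0322) × two z-phases.
c=cos(1.032200/2)=0.869750, s=sin(1.032200/2)=0.493492; N=√[2·24·1·120]=75.894664
The bounds max(0,m−m')=0 and min(l+m,l−m')=1 give 2 terms
  k=0: (−1)^1·75.8947/(24)·0.8698^5·0.4935^1 = -0.776700
  k=1: (−1)^2·75.8947/(12)·0.8698^3·0.4935^3 = +0.500097
d^3_{-1,-2}(1.0322) = -0.776700 +0.500097 = -0.276603
Attach z-rotation phases: D = e^{-i(-1)(1.9184)}·(-0.276603)·e^{-i(-2)(0.7593)} = +0.264622+0.080527i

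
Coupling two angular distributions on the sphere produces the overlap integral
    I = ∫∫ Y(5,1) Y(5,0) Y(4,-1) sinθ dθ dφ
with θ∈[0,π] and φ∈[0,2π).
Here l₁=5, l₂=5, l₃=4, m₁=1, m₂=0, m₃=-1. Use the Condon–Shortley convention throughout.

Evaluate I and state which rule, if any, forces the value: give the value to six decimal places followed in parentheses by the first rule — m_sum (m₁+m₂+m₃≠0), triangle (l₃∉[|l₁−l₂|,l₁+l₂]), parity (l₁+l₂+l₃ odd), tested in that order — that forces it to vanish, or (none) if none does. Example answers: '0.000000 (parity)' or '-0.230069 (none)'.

Rules hold: Σm=0, L=14 even, 0≤4≤10.
N = 11·11·9 = 1089
Δ = 6!·4!·4!/15! = 1/3153150
Racah Σ t=1..5: t=1:−1/69120 t=2:+1/1728 t=3:−1/576 t=4:+1/1728 t=5:−1/69120 = -7/11520
⇒ 3j(5 5 4; 0 0 0)² = 2/143, sgn -1
Racah Σ t=1..4: t=1:−1/17280 t=2:+1/1152 t=3:−1/864 t=4:+1/6912 = -7/34560
⇒ 3j(5 5 4; 1 0 -1)² = 1/429, sgn +1
4πI² = N·(3j₀)²·(3jₘ)² = 6/169
I = -1·√(0.035503/4π) = -0.05315295
No selection rule forces the value: the integral is nonzero (none).

-0.053153 (none)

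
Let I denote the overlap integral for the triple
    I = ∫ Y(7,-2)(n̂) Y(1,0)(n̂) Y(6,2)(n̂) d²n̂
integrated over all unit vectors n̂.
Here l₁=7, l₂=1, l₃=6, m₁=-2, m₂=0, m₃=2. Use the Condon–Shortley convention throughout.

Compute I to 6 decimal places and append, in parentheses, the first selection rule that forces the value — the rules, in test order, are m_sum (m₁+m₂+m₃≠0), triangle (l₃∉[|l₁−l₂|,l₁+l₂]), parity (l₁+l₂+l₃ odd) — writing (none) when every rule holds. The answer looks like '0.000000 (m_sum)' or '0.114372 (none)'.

m-sum 0 ✓  L=14 even ✓  6≤6≤8 ✓
Π(2lᵢ+1) = 15×3×13 = 585
triangle coeff Δ(7,1,6) = 1/1365
Σ_t [1,1]: t=1:−1/518400 = -1/518400
(3j)²=7/195 [(7 1 6; 0 0 0)], sign=-1
Σ_t [1,1]: t=1:−1/967680 = -1/967680
(3j)²=3/91 [(7 1 6; -2 0 2)], sign=-1
⇒ 4πI² = 9/13
I = (+1)√(9/13/(4π)) = 0.23471705
No selection rule forces the value: the integral is nonzero (none).

0.234717 (none)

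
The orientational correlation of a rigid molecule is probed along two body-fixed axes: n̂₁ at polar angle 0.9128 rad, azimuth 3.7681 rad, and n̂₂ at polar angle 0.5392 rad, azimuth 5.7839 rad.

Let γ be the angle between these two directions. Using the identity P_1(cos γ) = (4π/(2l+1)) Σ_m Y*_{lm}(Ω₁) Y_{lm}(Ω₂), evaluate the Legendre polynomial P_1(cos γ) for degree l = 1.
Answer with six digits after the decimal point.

0.349893

Expand P_1 via completeness: Σ_{m} conj(Y_{1,m}) at Ω₁ times Y_{1,m} at Ω₂ —
  [-1]  conj(Y_{1,-1})(Ω₁) = -0.221445-0.160277i ; Y_{1,-1}(Ω₂) = +0.155738+0.084936i ; Δ = -0.020874-0.043770i
  [+0]  conj(Y_{1,0})(Ω₁) = +0.298796-0.000000i ; Y_{1,0}(Ω₂) = +0.419279+0.000000i ; Δ = +0.125279+0.000000i
  [+1]  conj(Y_{1,1})(Ω₁) = +0.221445-0.160277i ; Y_{1,1}(Ω₂) = -0.155738+0.084936i ; Δ = -0.020874+0.043770i
Σ over m = +0.083531+0.000000i; ×(4π/3) → +0.349893+0.000000i. Real part: 0.349893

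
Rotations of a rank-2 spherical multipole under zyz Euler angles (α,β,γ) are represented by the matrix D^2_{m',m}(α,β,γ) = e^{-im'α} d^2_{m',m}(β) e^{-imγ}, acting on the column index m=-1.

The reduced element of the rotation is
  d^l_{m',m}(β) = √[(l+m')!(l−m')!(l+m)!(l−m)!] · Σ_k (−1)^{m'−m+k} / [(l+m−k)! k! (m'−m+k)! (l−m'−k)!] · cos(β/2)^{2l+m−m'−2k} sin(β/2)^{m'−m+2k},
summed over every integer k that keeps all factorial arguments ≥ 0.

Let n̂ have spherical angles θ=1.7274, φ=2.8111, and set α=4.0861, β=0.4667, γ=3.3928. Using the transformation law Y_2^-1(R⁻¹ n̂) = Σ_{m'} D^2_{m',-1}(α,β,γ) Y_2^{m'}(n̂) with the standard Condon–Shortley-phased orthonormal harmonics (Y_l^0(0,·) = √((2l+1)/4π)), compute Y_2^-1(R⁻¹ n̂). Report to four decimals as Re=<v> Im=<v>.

Re=0.0006 Im=0.0075

Need the full column D^2_{m',-1} for m'=−2..2 at α=4.0861, β=0.4667, γ=3.3928.
cos(β/2)=0.972897, sin(β/2)=0.231238
d^2_{-2,-1}: single k=1 term ⇒ +0.425883;  D = +0.229614-0.358683i
d^2_{-1,-1}: k∈[0..1] ⇒ +0.895917 -0.151836 = +0.744081;  D = +0.272593+0.692351i
d^2_{0,-1}: k∈[0..1] ⇒ -0.521598 +0.029466 = -0.492132;  D = +0.476685+0.122331i
d^2_{1,-1}: k∈[0..1] ⇒ +0.151836 -0.002859 = +0.148976;  D = +0.114584-0.095208i
d^2_{2,-1}: single k=0 term ⇒ -0.024059;  D = -0.001611-0.024005i
Y_2^{m'}(θ=1.7274,φ=2.8111) and Σ D·Y over m':
  (+0.2296-0.3587i)·(+0.2975+0.2314i)  (+0.2726+0.6924i)·(+0.1126+0.0386i)  (+0.4767+0.1223i)·(-0.2924+0.0000i)  (+0.1146-0.0952i)·(-0.1126+0.0386i)  (-0.0016-0.0240i)·(+0.2975-0.2314i)
Y_2^-1(R⁻¹ n̂) = +0.000618+0.007492i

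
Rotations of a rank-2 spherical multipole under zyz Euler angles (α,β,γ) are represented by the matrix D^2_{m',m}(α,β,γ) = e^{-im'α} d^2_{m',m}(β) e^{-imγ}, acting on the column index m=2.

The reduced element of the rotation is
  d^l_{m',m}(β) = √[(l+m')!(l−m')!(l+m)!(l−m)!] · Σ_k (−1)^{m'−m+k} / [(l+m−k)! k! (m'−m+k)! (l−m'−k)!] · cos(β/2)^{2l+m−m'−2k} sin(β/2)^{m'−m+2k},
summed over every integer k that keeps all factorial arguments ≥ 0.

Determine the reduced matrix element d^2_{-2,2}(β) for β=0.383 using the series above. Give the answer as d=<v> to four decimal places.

d^2_{-2,2}(β=0.3830) via the finite sum:
With c≡cos(β/2)=0.981720 and s≡sin(β/2)=0.190332, N=[1·24·24·1]^{1/2}=24.000000
k∈{4} keeps every argument non-negative
  k=4: (−1)^0·24.0000/(24)·0.9817^0·0.1903^4 = +0.001312
d^2_{-2,2}(0.3830) = +0.001312

d=0.0013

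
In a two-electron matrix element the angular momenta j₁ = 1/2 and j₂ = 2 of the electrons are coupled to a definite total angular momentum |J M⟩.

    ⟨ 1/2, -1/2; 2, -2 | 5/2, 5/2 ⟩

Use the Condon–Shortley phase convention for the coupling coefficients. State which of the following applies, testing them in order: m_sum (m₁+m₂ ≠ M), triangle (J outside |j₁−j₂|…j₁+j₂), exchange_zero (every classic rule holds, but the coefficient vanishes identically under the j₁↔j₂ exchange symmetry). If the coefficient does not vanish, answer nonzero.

m_sum

m-sum: m₁+m₂ = -1/2+(-2) = -5/2, M = 5/2  ✗ ⇒ coefficient is 0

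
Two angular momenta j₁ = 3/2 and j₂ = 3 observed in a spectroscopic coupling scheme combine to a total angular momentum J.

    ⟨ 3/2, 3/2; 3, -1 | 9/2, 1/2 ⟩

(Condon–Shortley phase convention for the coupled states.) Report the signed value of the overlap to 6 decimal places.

+√(5/42) ≈ +0.345033

triangle: 0!×3!×6!/10! = 4320/3628800
(j±m)!: 3!×0!×2!×4!×5!×4! = 829440
prefactor² = (2J+1)×Δ×N² = 69120/7
  k=0: +1/(0!×0!×0!×2!×3!×4!) = 1/288
Σ = 1/288  ⇒  CG² = 69120/7×(1/288)² = 5/42
CG = +√(5/42) = +0.345033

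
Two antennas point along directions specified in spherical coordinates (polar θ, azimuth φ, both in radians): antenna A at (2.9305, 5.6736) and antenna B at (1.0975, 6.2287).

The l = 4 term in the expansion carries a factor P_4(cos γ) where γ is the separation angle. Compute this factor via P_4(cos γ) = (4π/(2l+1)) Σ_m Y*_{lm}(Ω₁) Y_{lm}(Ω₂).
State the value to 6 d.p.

0.095430

Term-by-term m-sum for l=4 (normalisation 4π/9 = 1.396263):
  m=-4: Y*=-0.000651-0.000552i  Y=+0.271173+0.060054i  product -0.000143-0.000189i
  m=-3: Y*=+0.002872+0.010886i  Y=+0.396946+0.065467i  product +0.000427+0.004509i
  m=-2: Y*=+0.028795-0.078489i  Y=+0.119715+0.013097i  product +0.004475-0.009019i
  m=-1: Y*=-0.293448+0.204915i  Y=-0.296216-0.016155i  product +0.090234-0.055958i
  m=+0: Y*=+0.667652-0.000000i  Y=-0.182192+0.000000i  product -0.121641+0.000000i
  m=+1: Y*=+0.293448+0.204915i  Y=+0.296216-0.016155i  product +0.090234+0.055958i
  m=+2: Y*=+0.028795+0.078489i  Y=+0.119715-0.013097i  product +0.004475+0.009019i
  m=+3: Y*=-0.002872+0.010886i  Y=-0.396946+0.065467i  product +0.000427-0.004509i
  m=+4: Y*=-0.000651+0.000552i  Y=+0.271173-0.060054i  product -0.000143+0.000189i
Σ over m = +0.068347-0.000000i; ×(4π/9) → +0.095430-0.000000i. Real part: 0.095430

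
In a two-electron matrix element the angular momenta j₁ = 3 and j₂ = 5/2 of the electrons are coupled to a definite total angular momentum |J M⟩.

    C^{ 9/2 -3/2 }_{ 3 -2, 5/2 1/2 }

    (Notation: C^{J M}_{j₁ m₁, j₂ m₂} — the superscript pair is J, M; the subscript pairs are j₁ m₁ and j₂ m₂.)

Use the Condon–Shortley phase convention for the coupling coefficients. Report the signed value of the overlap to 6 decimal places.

−√(169/462) ≈ -0.604815

triangle: 1!*5!*4!/11! = 2880/39916800
(j±m)!: 1!*5!*3!*2!*3!*6! = 6220800
prefactor² = (2J+1)*Δ*N² = 345600/77
  k=0: +1/(0!*1!*5!*3!*0!*1!) = 1/720
  k=1: −1/(1!*0!*4!*2!*1!*2!) = -1/96
Σ = -13/1440  ⇒  CG² = 345600/77*(-13/1440)² = 169/462
CG = −√(169/462) = -0.604815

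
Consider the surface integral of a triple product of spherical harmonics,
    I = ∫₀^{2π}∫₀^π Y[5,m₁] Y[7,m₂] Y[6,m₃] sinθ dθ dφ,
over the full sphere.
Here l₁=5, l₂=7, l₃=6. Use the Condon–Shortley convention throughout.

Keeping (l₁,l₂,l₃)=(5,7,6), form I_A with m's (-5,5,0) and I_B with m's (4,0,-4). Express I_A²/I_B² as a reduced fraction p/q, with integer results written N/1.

330/289

Same 5,7,6: normalisation and zero-m 3j drop out of the ratio.
A: Δ: 6! 4! 8! / 19! → 1/174594420; sum: t=6:+1/24883200 = 1/24883200; 3j²(5 7 6; -5 5 0) = Δ·Π!·Σ² = 70/4199  (sign +1)
B: Δ: 6! 4! 8! / 19! → 1/174594420; sum: t=0:+1/21772800 t=1:−1/4147200 = -17/87091200; 3j²(5 7 6; 4 0 -4) = Δ·Π!·Σ² = 119/8151  (sign -1)
I_A²/I_B² = (70/4199)/(119/8151) = 330/289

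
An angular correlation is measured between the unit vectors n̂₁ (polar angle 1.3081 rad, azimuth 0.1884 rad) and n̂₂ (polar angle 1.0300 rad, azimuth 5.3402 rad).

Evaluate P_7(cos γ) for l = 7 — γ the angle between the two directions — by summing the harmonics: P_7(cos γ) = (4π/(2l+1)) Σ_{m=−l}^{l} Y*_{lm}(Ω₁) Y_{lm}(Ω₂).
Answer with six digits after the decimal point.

0.193935

Term-by-term m-sum for l=7 (normalisation 4π/15 = 0.837758):
  m=-7: (0.097649, 0.379264) × (0.161671, 0.053166) = (-0.004377, 0.066508)  (running Σ = (-0.004377, 0.066508))
  m=-6: (0.167983, 0.356451) × (0.310050, -0.223825) = (0.131866, 0.072919)  (running Σ = (0.127489, 0.139426))
  m=-5: (-0.022353, -0.030735) × (0.001054, -0.415537) = (-0.012795, 0.009256)  (running Σ = (0.114694, 0.148682))
  m=-4: (-0.256624, -0.240801) × (-0.073444, -0.053589) = (0.005943, 0.031438)  (running Σ = (0.120637, 0.180120))
  m=-3: (-0.067352, -0.042716) × (0.294994, -0.095353) = (-0.023941, -0.006179)  (running Σ = (0.096696, 0.173941))
  m=-2: (0.290041, 0.114771) × (0.075406, -0.231277) = (0.048415, -0.058425)  (running Σ = (0.145110, 0.115516))
  m=-1: (0.120237, 0.022924) × (0.128519, 0.177081) = (0.011393, 0.024238)  (running Σ = (0.156504, 0.139754))
  m=0: (-0.297506, -0.000000) × (0.273993, 0.000000) = (-0.081514, -0.000000)  (running Σ = (0.074989, 0.139754))
  m=1: (-0.120237, 0.022924) × (-0.128519, 0.177081) = (0.011393, -0.024238)  (running Σ = (0.086383, 0.115516))
  m=2: (0.290041, -0.114771) × (0.075406, 0.231277) = (0.048415, 0.058425)  (running Σ = (0.134797, 0.173941))
  m=3: (0.067352, -0.042716) × (-0.294994, -0.095353) = (-0.023941, 0.006179)  (running Σ = (0.110856, 0.180120))
  m=4: (-0.256624, 0.240801) × (-0.073444, 0.053589) = (0.005943, -0.031438)  (running Σ = (0.116799, 0.148682))
  m=5: (0.022353, -0.030735) × (-0.001054, -0.415537) = (-0.012795, -0.009256)  (running Σ = (0.104004, 0.139426))
  m=6: (0.167983, -0.356451) × (0.310050, 0.223825) = (0.131866, -0.072919)  (running Σ = (0.235870, 0.066508))
  m=7: (-0.097649, 0.379264) × (-0.161671, 0.053166) = (-0.004377, -0.066508)  (running Σ = (0.231493, 0.000000))
Total Σ_m = (0.231493, 0.000000). Multiply by 0.837758: (0.193935, 0.000000). P_7(cos γ) = 0.193935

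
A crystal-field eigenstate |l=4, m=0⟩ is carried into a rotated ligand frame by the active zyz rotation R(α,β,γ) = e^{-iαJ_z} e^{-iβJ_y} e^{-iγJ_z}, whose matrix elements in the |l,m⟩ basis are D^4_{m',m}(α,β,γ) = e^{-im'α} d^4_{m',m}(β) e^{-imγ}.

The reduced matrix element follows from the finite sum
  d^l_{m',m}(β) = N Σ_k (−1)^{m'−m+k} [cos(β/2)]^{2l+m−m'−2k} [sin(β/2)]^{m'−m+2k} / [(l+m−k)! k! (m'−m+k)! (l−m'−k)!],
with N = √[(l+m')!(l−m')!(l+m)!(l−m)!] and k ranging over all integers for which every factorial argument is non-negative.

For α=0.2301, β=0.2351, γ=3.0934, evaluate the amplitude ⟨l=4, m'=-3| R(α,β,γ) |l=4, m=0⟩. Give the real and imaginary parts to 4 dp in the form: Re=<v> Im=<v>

Re=0.0140 Im=0.0116

Split into d^4_{-3,0}(β=0.2351) × two z-phases.
Half-angle: c=0.993099, s=0.117279. N=√(1·5040·24·24)=1703.830978
Admissible k: 3..4 (factorial args all ≥0)
  k=3: (−1)^0·1703.8310/(144)·0.9931^5·0.1173^3 = +0.018437
  k=4: (−1)^1·1703.8310/(144)·0.9931^3·0.1173^5 = -0.000257
d^4_{-3,0}(0.2351) = +0.018437 -0.000257 = +0.018180
Phases: e^{-i·(-3)·0.2301}=+0.771055+0.636769i, e^{-i·(0)·3.0934}=+1.000000+0.000000i ⇒ D=+0.014018+0.011576i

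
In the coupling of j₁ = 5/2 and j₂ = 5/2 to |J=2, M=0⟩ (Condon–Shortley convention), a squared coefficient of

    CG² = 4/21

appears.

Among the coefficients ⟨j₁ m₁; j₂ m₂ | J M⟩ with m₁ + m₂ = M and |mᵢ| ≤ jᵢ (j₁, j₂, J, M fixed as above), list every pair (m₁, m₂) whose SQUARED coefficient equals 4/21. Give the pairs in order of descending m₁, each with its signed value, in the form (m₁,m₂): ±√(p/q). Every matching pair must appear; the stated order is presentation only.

(1/2,-1/2): −√(4/21); (-1/2,1/2): +√(4/21)

Admissible pairs with m₁+m₂ = M = 0: (-5/2,5/2), (-3/2,3/2), (-1/2,1/2), (1/2,-1/2), (3/2,-3/2), (5/2,-5/2)
  (m₁,m₂)=(5/2,-5/2): CG² = 25/84, CG = +√(25/84)
  (m₁,m₂)=(3/2,-3/2): CG² = 1/84, CG = +√(1/84)
  (m₁,m₂)=(1/2,-1/2): CG² = 4/21, CG = −√(4/21)   ← matches the target
  (m₁,m₂)=(-1/2,1/2): CG² = 4/21, CG = +√(4/21)   ← matches the target
  (m₁,m₂)=(-3/2,3/2): CG² = 1/84, CG = −√(1/84)
  (m₁,m₂)=(-5/2,5/2): CG² = 25/84, CG = −√(25/84)
Pairs with CG² = 4/21: (1/2,-1/2): −√(4/21); (-1/2,1/2): +√(4/21)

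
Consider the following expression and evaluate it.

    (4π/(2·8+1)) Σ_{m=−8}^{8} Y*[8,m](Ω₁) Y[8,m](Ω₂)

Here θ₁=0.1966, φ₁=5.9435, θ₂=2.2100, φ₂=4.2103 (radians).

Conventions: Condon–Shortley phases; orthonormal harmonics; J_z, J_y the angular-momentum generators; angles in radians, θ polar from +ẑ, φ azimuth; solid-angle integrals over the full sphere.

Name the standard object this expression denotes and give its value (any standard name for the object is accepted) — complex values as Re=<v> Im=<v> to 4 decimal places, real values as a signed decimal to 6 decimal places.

Legendre polynomial (addition theorem), +0.236636

This sum is the spherical-harmonic addition theorem: it equals the Legendre polynomial P_l(cos γ) of the angle γ between the two directions.
Summing Y*_{l m}(θ₁,φ₁)·Y_{l m}(θ₂,φ₂) over m ∈ [−8, 8]; prefactor 4π/(2·8+1) = 0.739198:
  term(m=-8) = (0.000000, 0.000000)   from Y*(Ω₁)=(-0.000001, -0.000000), Y(Ω₂)=(-0.056863, -0.068106)
  term(m=-7) = (-0.000005, 0.000002)   from Y*(Ω₁)=(-0.000016, -0.000015), Y(Ω₂)=(0.096137, -0.245652)
  term(m=-6) = (-0.000069, -0.000101)   from Y*(Ω₁)=(-0.000126, -0.000251), Y(Ω₂)=(0.432764, -0.056164)
  term(m=-5) = (0.000710, -0.000673)   from Y*(Ω₁)=(-0.000330, -0.002571), Y(Ω₂)=(0.222857, 0.304918)
  term(m=-4) = (-0.000041, -0.000031)   from Y*(Ω₁)=(0.003745, -0.017394), Y(Ω₂)=(0.001225, -0.002619)
  term(m=-3) = (0.014883, -0.028092)   from Y*(Ω₁)=(0.047097, -0.076518), Y(Ω₂)=(0.353082, -0.022816)
  term(m=-2) = (0.057381, 0.019322)   from Y*(Ω₁)=(0.246000, -0.198675), Y(Ω₂)=(0.102782, 0.161554)
  term(m=-1) = (0.029926, -0.182649)   from Y*(Ω₁)=(0.633391, -0.223829), Y(Ω₂)=(0.132594, -0.241511)
  term(m=+0) = (0.114552, 0.000000)   from Y*(Ω₁)=(0.483199, -0.000000), Y(Ω₂)=(0.237070, 0.000000)
  term(m=+1) = (0.029926, 0.182649)   from Y*(Ω₁)=(-0.633391, -0.223829), Y(Ω₂)=(-0.132594, -0.241511)
  term(m=+2) = (0.057381, -0.019322)   from Y*(Ω₁)=(0.246000, 0.198675), Y(Ω₂)=(0.102782, -0.161554)
  term(m=+3) = (0.014883, 0.028092)   from Y*(Ω₁)=(-0.047097, -0.076518), Y(Ω₂)=(-0.353082, -0.022816)
  term(m=+4) = (-0.000041, 0.000031)   from Y*(Ω₁)=(0.003745, 0.017394), Y(Ω₂)=(0.001225, 0.002619)
  term(m=+5) = (0.000710, 0.000673)   from Y*(Ω₁)=(0.000330, -0.002571), Y(Ω₂)=(-0.222857, 0.304918)
  term(m=+6) = (-0.000069, 0.000101)   from Y*(Ω₁)=(-0.000126, 0.000251), Y(Ω₂)=(0.432764, 0.056164)
  term(m=+7) = (-0.000005, -0.000002)   from Y*(Ω₁)=(0.000016, -0.000015), Y(Ω₂)=(-0.096137, -0.245652)
  term(m=+8) = (0.000000, -0.000000)   from Y*(Ω₁)=(-0.000001, 0.000000), Y(Ω₂)=(-0.056863, 0.068106)
Total Σ_m = (0.320125, -0.000000). Multiply by 0.739198: (0.236636, -0.000000). P_8(cos γ) = 0.236636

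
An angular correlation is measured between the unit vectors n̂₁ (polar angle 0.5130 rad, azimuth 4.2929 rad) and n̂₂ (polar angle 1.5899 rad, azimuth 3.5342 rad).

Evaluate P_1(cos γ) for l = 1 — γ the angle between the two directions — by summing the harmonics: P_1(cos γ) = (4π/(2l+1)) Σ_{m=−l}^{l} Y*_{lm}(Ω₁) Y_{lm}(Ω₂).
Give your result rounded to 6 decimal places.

Term-by-term m-sum for l=1 (normalisation 4π/3 = 4.188790):
  term(m=-1) = +0.042509+0.040297i   from Y*(Ω₁)=-0.069063-0.154864i, Y(Ω₂)=-0.319149+0.132161i
  term(m=+0) = -0.003973+0.000000i   from Y*(Ω₁)=+0.425708-0.000000i, Y(Ω₂)=-0.009334+0.000000i
  term(m=+1) = +0.042509-0.040297i   from Y*(Ω₁)=+0.069063-0.154864i, Y(Ω₂)=+0.319149+0.132161i
Accumulated sum +0.081044+0.000000i; after 4π/(2l+1) scaling, +0.339475+0.000000i ⇒ P_1 = 0.339475

0.339475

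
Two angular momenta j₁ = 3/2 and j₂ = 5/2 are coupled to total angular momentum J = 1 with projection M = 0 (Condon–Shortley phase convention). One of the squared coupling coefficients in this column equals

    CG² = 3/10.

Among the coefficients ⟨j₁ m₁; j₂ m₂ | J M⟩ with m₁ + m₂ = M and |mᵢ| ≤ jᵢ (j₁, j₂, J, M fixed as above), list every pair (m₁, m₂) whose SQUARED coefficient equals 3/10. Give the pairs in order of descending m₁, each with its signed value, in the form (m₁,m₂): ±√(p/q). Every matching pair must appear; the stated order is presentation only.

(1/2,-1/2): −√(3/10); (-1/2,1/2): +√(3/10)

Admissible pairs with m₁+m₂ = M = 0: (-3/2,3/2), (-1/2,1/2), (1/2,-1/2), (3/2,-3/2)
  (m₁,m₂)=(3/2,-3/2): CG² = 1/5, CG = +√(1/5)
  (m₁,m₂)=(1/2,-1/2): CG² = 3/10, CG = −√(3/10)   ← matches the target
  (m₁,m₂)=(-1/2,1/2): CG² = 3/10, CG = +√(3/10)   ← matches the target
  (m₁,m₂)=(-3/2,3/2): CG² = 1/5, CG = −√(1/5)
Pairs with CG² = 3/10: (1/2,-1/2): −√(3/10); (-1/2,1/2): +√(3/10)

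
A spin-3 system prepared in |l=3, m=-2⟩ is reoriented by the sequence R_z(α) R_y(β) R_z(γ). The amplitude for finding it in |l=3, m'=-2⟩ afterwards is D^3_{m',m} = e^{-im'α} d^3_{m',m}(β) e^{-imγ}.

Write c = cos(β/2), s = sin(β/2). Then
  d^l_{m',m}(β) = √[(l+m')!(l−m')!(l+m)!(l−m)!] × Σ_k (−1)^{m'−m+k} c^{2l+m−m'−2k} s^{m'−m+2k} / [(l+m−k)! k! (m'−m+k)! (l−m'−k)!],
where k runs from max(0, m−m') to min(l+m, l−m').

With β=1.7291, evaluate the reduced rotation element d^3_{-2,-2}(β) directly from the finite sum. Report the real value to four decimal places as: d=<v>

d^3_{-2,-2}(β=1.7291) via the finite sum:
c=cos(1.729100/2)=0.648983, s=sin(1.729100/2)=0.760803; N=√[1·120·1·120]=120.000000
k: max(0,(-2)−(-2))=0 … min(3+(-2),3−(-2))=1
  k=0: (−1)^0·120.0000/(120)·0.6490^6·0.7608^0 = +0.074713
  k=1: (−1)^1·120.0000/(24)·0.6490^4·0.7608^2 = -0.513389
d^3_{-2,-2}(1.7291) = +0.074713 -0.513389 = -0.438676

d=-0.4387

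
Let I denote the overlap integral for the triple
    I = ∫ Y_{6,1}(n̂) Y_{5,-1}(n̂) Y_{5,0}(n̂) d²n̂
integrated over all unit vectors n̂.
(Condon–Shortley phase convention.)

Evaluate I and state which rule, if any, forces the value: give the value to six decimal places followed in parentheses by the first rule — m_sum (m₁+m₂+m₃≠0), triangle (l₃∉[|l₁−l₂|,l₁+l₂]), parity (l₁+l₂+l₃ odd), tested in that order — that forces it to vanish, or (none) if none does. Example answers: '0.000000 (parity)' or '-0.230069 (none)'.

-0.072607 (none)

m-sum 0 ✓  L=16 even ✓  1≤5≤11 ✓
Π(2lᵢ+1) = 13×11×11 = 1573
triangle coeff Δ(6,5,5) = 1/28588560
Σ_t [1,5]: t=1:−1/345600 t=2:+1/13824 t=3:−1/5184 t=4:+1/13824 t=5:−1/345600 = -7/129600
(3j)²=80/7293 [(6 5 5; 0 0 0)], sign=+1
Σ_t [0,4]: t=0:+1/2073600 t=1:−1/34560 t=2:+1/6912 t=3:−1/10368 t=4:+1/138240 = 7/259200
(3j)²=28/7293 [(6 5 5; 1 -1 0)], sign=-1
⇒ 4πI² = 2240/33813
I = (-1)√(2240/33813/(4π)) = -0.07260679
No selection rule forces the value: the integral is nonzero (none).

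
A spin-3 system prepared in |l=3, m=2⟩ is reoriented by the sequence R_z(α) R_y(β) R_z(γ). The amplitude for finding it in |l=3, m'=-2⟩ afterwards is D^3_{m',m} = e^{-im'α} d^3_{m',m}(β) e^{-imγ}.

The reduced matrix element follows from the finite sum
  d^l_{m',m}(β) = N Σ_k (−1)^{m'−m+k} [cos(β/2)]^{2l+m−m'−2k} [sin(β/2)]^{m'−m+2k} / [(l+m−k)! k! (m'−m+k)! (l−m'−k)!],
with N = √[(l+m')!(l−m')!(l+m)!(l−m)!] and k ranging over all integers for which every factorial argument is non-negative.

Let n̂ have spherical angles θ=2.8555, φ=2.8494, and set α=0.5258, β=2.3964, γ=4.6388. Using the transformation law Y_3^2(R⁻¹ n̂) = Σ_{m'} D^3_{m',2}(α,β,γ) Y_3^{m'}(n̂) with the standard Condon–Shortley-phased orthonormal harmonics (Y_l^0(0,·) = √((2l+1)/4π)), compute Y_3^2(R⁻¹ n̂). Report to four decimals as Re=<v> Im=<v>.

Need the full column D^3_{m',2} for m'=−3..3 at α=0.5258, β=2.3964, γ=4.6388.
cos(β/2)=0.364035, sin(β/2)=0.931385
d^3_{-3,2}: single k=5 term ⇒ +0.624979;  D = +0.095732-0.617604i
d^3_{-2,2}: k∈[4..5] ⇒ +0.498624 -0.652794 = -0.154170;  D = +0.056040+0.143624i
d^3_{-1,2}: k∈[3..4] ⇒ +0.246517 -0.806845 = -0.560328;  D = +0.438159+0.349262i
d^3_{0,2}: k∈[2..3] ⇒ +0.083443 -0.546216 = -0.462772;  D = +0.457769+0.067864i
d^3_{1,2}: k∈[1..2] ⇒ +0.018830 -0.246517 = -0.227687;  D = +0.211561-0.084162i
d^3_{2,2}: k∈[0..1] ⇒ +0.002327 -0.076173 = -0.073846;  D = +0.045647-0.058048i
d^3_{3,2}: single k=0 term ⇒ -0.014585;  D = +0.002044-0.014442i
Y_3^{m'}(θ=2.8555,φ=2.8494) and Σ D·Y over m':
  (+0.0957-0.6176i)·(-0.0060-0.0072i)  (+0.0560+0.1436i)·(-0.0651-0.0431i)  (+0.4382+0.3493i)·(-0.3146-0.0946i)  (+0.4578+0.0679i)·(-0.5735+0.0000i)  (+0.2116-0.0842i)·(+0.3146-0.0946i)  (+0.0456-0.0580i)·(-0.0651+0.0431i)  (+0.0020-0.0144i)·(+0.0060-0.0072i)
Y_3^2(R⁻¹ n̂) = -0.311760-0.239847i

Re=-0.3118 Im=-0.2398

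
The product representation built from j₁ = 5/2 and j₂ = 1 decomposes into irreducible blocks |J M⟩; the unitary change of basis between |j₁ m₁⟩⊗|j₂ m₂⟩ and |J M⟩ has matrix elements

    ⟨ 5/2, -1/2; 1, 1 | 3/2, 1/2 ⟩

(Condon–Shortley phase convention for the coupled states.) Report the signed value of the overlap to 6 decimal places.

+0.447214

j₁+j₂−J=2  J+j₁−j₂=3  J−j₁+j₂=0  j₁+j₂+J+1=6
(j₁±m₁, j₂±m₂, J±M) = (2,3,2,0,2,1)
P² = 16/5
sum k=2..2:
  [2] +1/4 = 1/4
S = 1/4
C² = P²·S² = 1/5 ; C = +0.447214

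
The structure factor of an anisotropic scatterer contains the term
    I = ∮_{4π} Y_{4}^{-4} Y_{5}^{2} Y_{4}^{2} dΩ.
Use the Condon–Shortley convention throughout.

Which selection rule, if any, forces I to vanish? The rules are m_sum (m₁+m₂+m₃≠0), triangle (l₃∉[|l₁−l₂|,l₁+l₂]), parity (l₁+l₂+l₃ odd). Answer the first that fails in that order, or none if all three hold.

azimuthal sum: -4 + 2 + 2 = 0  ✓
1 ≤ 4 ≤ 9 (triangle on l)  ✓
L = 4 + 5 + 4 = 13 (odd)  ✗

parity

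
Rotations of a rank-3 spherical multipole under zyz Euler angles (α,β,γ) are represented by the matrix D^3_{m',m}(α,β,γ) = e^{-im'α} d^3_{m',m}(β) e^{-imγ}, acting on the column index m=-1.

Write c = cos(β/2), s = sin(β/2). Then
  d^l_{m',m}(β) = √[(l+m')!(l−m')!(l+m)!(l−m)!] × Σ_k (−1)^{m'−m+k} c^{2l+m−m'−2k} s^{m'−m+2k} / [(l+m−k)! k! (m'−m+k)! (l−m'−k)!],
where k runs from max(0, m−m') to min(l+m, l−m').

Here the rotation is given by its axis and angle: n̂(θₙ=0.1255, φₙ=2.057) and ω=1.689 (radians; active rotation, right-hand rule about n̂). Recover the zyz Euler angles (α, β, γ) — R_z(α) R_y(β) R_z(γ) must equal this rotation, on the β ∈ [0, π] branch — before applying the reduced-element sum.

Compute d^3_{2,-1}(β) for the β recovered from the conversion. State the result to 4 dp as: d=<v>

Axis–angle → zyz. n̂ = (sinθₙcosφₙ, sinθₙsinφₙ, cosθₙ) = (-0.058489, +0.110665, +0.992135), ω = 1.6890.
R = I cosω + sinω [n̂]ₓ + (1−cosω) n̂n̂ᵀ gives
  R = [-0.114104, -0.992448, +0.045021; +0.977976, -0.104238, +0.180824; -0.174765, +0.064662, +0.982485]
β = atan2(√(R₁₃²+R₂₃²), R₃₃) = 0.187439; α = atan2(R₂₃, R₁₃) mod 2π = 1.326781; γ = atan2(R₃₂, −R₃₁) mod 2π = 0.354374
d^3_{2,-1}(β=0.1874) via the finite sum:
c=cos(0.187439/2)=0.995612, s=sin(0.187439/2)=0.093583; N=√[120·1·2·24]=75.894664
k∈{0,1} keeps every argument non-negative
  k=0: (−1)^3·75.8947/(12)·0.9956^3·0.0936^3 = -0.005115
  k=1: (−1)^4·75.8947/(24)·0.9956^1·0.0936^5 = +0.000023
d^3_{2,-1}(0.1874) = -0.005115 +0.000023 = -0.005093

d=-0.0051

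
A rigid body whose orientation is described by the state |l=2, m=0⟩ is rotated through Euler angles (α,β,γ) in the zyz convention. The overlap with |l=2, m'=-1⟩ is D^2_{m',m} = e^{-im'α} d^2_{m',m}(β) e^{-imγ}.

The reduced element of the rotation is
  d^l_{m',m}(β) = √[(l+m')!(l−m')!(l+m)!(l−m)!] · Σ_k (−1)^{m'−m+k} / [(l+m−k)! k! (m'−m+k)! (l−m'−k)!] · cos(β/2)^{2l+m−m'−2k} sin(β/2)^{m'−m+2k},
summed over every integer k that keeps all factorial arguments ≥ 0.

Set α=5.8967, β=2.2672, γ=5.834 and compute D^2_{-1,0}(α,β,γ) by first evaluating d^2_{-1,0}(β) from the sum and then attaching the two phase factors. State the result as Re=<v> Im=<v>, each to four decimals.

Split into d^2_{-1,0}(β=2.2672) × two z-phases.
Half-angle: c=0.423401, s=0.905942. N=√(1·6·2·2)=4.898979
k: max(0,(0)−(-1))=1 … min(2+(0),2−(-1))=2
  k=1: (−1)^0·4.8990/(2)·0.4234^3·0.9059^1 = +0.168435
  k=2: (−1)^1·4.8990/(2)·0.4234^1·0.9059^3 = -0.771133
d^2_{-1,0}(2.2672) = +0.168435 -0.771133 = -0.602698
D = (+0.926240-0.376935i)·(-0.602698)·(+1.000000+0.000000i) = -0.558243+0.227178i

Re=-0.5582 Im=0.2272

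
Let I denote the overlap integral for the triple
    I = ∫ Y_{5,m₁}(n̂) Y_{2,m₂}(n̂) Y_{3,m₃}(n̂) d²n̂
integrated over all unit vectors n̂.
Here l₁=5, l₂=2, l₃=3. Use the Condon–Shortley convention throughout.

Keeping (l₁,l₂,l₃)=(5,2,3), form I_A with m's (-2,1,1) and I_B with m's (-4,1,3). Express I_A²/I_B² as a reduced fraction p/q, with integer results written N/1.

5/4

Shared (l₁,l₂,l₃)=(5,2,3): N and (l;000)² cancel in I_A²/I_B².
A: Δ = 4!·6!·0!/11! = 1/2310; Racah Σ t=3..3: t=3:−1/288 = -1/288; ⇒ 3j(5 2 3; -2 1 1)² = 1/22, sgn -1
B: Δ = 4!·6!·0!/11! = 1/2310; Racah Σ t=3..3: t=3:−1/4320 = -1/4320; ⇒ 3j(5 2 3; -4 1 3)² = 2/55, sgn -1
I_A²/I_B² = (1/22)/(2/55) = 5/4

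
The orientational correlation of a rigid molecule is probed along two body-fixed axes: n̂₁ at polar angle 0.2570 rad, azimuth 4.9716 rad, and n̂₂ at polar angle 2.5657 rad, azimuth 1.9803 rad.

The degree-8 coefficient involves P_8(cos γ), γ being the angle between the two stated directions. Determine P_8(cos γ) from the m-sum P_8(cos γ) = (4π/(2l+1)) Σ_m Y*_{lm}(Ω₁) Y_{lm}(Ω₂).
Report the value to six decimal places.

-0.167377

Term-by-term m-sum for l=8 (normalisation 4π/17 = 0.739198):
  [-8]  conj(Y_{8,-8})(Ω₁) = -0.00000 + 0.00001j ; Y_{8,-8}(Ω₂) = -0.00395 + 0.00053j ; Δ = 0.00000 - 0.00000j
  [-7]  conj(Y_{8,-7})(Ω₁) = -0.00013 - 0.00003j ; Y_{8,-7}(Ω₂) = -0.00667 + 0.02364j ; Δ = 0.00000 - 0.00000j
  [-6]  conj(Y_{8,-6})(Ω₁) = -0.00002 - 0.00132j ; Y_{8,-6}(Ω₂) = 0.07265 + 0.05930j ; Δ = 0.00008 - 0.00010j
  [-5]  conj(Y_{8,-5})(Ω₁) = 0.00886 - 0.00250j ; Y_{8,-5}(Ω₂) = 0.21918 - 0.11319j ; Δ = 0.00166 - 0.00155j
  [-4]  conj(Y_{8,-4})(Ω₁) = 0.02411 + 0.04078j ; Y_{8,-4}(Ω₂) = -0.02973 - 0.44155j ; Δ = 0.01729 - 0.01186j
  [-3]  conj(Y_{8,-3})(Ω₁) = -0.12462 + 0.12657j ; Y_{8,-3}(Ω₂) = -0.44677 - 0.15919j ; Δ = 0.07582 - 0.03671j
  [-2]  conj(Y_{8,-2})(Ω₁) = -0.39431 - 0.22494j ; Y_{8,-2}(Ω₂) = -0.08025 + 0.08583j ; Δ = 0.05095 - 0.01579j
  [-1]  conj(Y_{8,-1})(Ω₁) = 0.16747 - 0.63153j ; Y_{8,-1}(Ω₂) = -0.14891 - 0.34309j ; Δ = -0.24161 + 0.03659j
  [+0]  conj(Y_{8,0})(Ω₁) = 0.13835 + 0.00000j ; Y_{8,0}(Ω₂) = -0.25162 + 0.00000j ; Δ = -0.03481 + 0.00000j
  [+1]  conj(Y_{8,1})(Ω₁) = -0.16747 - 0.63153j ; Y_{8,1}(Ω₂) = 0.14891 - 0.34309j ; Δ = -0.24161 - 0.03659j
  [+2]  conj(Y_{8,2})(Ω₁) = -0.39431 + 0.22494j ; Y_{8,2}(Ω₂) = -0.08025 - 0.08583j ; Δ = 0.05095 + 0.01579j
  [+3]  conj(Y_{8,3})(Ω₁) = 0.12462 + 0.12657j ; Y_{8,3}(Ω₂) = 0.44677 - 0.15919j ; Δ = 0.07582 + 0.03671j
  [+4]  conj(Y_{8,4})(Ω₁) = 0.02411 - 0.04078j ; Y_{8,4}(Ω₂) = -0.02973 + 0.44155j ; Δ = 0.01729 + 0.01186j
  [+5]  conj(Y_{8,5})(Ω₁) = -0.00886 - 0.00250j ; Y_{8,5}(Ω₂) = -0.21918 - 0.11319j ; Δ = 0.00166 + 0.00155j
  [+6]  conj(Y_{8,6})(Ω₁) = -0.00002 + 0.00132j ; Y_{8,6}(Ω₂) = 0.07265 - 0.05930j ; Δ = 0.00008 + 0.00010j
  [+7]  conj(Y_{8,7})(Ω₁) = 0.00013 - 0.00003j ; Y_{8,7}(Ω₂) = 0.00667 + 0.02364j ; Δ = 0.00000 + 0.00000j
  [+8]  conj(Y_{8,8})(Ω₁) = -0.00000 - 0.00001j ; Y_{8,8}(Ω₂) = -0.00395 - 0.00053j ; Δ = 0.00000 + 0.00000j
Σ over m = -0.22643 + 0.00000j; ×(4π/17) → -0.16738 + 0.00000j. Real part: -0.167377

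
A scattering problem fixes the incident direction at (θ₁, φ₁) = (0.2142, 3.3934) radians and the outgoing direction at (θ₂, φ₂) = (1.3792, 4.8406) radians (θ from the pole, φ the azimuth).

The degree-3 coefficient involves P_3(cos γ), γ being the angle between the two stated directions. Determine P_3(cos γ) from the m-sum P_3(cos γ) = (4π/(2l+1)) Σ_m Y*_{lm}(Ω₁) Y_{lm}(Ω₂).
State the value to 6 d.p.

Addition theorem: P_3(cos γ) = (4π/7) Σ_m Y*_{lm}(Ω₁) Y_{lm}(Ω₂), m = −3…3:
  m=-3: Y*=-0.002917-0.002747i  Y=-0.148113-0.365896i  product -0.000573+0.001474i
  m=-2: Y*=+0.039520+0.021776i  Y=-0.181423+0.047568i  product -0.008206-0.002071i
  m=-1: Y*=-0.251092-0.064598i  Y=-0.033211-0.257611i  product -0.008302+0.066829i
  m=+0: Y*=+0.646914-0.000000i  Y=-0.200303+0.000000i  product -0.129579+0.000000i
  m=+1: Y*=+0.251092-0.064598i  Y=+0.033211-0.257611i  product -0.008302-0.066829i
  m=+2: Y*=+0.039520-0.021776i  Y=-0.181423-0.047568i  product -0.008206+0.002071i
  m=+3: Y*=+0.002917-0.002747i  Y=+0.148113-0.365896i  product -0.000573-0.001474i
Total Σ_m = -0.163741+0.000000i. Multiply by 1.795196: -0.293947+0.000000i. P_3(cos γ) = -0.293947

-0.293947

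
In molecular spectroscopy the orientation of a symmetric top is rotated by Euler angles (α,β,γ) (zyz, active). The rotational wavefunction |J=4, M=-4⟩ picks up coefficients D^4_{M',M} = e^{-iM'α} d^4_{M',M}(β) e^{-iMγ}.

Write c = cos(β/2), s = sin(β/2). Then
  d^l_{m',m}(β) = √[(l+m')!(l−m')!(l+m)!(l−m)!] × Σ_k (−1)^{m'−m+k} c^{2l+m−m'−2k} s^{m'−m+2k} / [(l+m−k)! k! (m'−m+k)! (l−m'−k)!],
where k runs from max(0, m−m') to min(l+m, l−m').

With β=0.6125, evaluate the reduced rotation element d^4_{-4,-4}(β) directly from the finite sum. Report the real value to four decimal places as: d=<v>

d=0.6831

d^4_{-4,-4}(β=0.6125) via the finite sum:
c=cos(0.612500/2)=0.953471, s=sin(0.612500/2)=0.301485; N=√[1·40320·1·40320]=40320.000000
k∈{0} keeps every argument non-negative
  k=0: (−1)^0·40320.0000/(40320)·0.9535^8·0.3015^0 = +0.683061
d^4_{-4,-4}(0.6125) = +0.683061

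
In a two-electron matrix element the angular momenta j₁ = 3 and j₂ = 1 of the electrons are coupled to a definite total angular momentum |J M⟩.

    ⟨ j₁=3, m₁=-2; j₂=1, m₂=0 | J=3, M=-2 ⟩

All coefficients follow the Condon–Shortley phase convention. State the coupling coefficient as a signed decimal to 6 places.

j₁+j₂−J=1  J+j₁−j₂=5  J−j₁+j₂=1  j₁+j₂+J+1=8
(j₁±m₁, j₂±m₂, J±M) = (1,5,1,1,1,5)
P² = 300
sum k=0..1:
  [0] +1/120 = 1/120
  [1] −1/24 = -1/24
S = -1/30
C² = P²·S² = 1/3 ; C = -0.577350

−√(1/3) = -0.577350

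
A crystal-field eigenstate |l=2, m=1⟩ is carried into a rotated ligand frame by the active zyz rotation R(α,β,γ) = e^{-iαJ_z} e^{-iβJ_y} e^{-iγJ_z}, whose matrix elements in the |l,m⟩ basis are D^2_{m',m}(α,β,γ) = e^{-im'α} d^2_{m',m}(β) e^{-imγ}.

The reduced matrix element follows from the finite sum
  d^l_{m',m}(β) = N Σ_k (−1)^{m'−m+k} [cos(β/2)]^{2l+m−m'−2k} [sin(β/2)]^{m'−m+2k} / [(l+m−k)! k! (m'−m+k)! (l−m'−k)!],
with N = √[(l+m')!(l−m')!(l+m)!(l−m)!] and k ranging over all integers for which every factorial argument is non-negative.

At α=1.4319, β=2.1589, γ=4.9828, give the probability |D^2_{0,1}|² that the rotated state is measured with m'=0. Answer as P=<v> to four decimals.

P=0.3196

Split into d^2_{0,1}(β=2.1589) × two z-phases.
c=cos(2.158900/2)=0.471813, s=sin(2.158900/2)=0.881698; N=√[2·2·6·1]=4.898979
k∈{1,2} keeps every argument non-negative
  k=1: (−1)^0·4.8990/(2)·0.4718^3·0.8817^1 = +0.226833
  k=2: (−1)^1·4.8990/(2)·0.4718^1·0.8817^3 = -0.792148
d^2_{0,1}(2.1589) = +0.226833 -0.792148 = -0.565314
|D^2_{0,1}|² = |d^2_{0,1}(β)|² = (-0.565314)² = 0.319580 (the z-rotation phases have unit modulus)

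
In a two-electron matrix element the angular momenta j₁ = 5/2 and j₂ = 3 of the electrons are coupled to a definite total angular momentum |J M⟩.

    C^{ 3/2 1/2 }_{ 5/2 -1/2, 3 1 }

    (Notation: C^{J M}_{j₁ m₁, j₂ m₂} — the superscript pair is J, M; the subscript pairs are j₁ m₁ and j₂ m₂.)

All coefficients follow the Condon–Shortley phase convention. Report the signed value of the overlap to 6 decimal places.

-0.097590

triangle: 4!*1!*2!/8! = 48/40320
(j±m)!: 2!*3!*4!*2!*2!*1! = 1152
prefactor² = (2J+1)*Δ*N² = 192/35
  k=2: +1/(2!*2!*1!*2!*0!*0!) = 1/8
  k=3: −1/(3!*1!*0!*1!*1!*1!) = -1/6
Σ = -1/24  ⇒  CG² = 192/35*(-1/24)² = 1/105
CG = −√(1/105) = -0.097590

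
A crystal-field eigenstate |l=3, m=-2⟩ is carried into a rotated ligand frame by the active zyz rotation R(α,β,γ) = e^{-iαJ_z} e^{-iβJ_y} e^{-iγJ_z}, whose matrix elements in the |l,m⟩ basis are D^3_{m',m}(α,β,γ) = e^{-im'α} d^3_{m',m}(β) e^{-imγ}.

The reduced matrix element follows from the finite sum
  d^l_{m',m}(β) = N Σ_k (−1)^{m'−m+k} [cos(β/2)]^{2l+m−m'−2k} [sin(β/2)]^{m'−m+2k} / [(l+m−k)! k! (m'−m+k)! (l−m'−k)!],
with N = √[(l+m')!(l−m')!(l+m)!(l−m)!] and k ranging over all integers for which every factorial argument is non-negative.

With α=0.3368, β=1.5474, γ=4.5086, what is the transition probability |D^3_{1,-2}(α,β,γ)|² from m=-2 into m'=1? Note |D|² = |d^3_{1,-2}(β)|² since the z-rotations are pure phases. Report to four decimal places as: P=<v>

D^3_{1,-2}(0.3368,1.5474,4.5086) = e^{-i·1·0.3368}·d^3_{1,-2}(1.5474)·e^{-i·-2·4.5086}. Compute d first:
With c≡cos(β/2)=0.715330 and s≡sin(β/2)=0.698787, N=[24·2·1·120]^{1/2}=75.894664
k: max(0,(-2)−(1))=0 … min(3+(-2),3−(1))=1
  k=0: (−1)^3·75.8947/(12)·0.7153^3·0.6988^3 = -0.789920
  k=1: (−1)^4·75.8947/(24)·0.7153^1·0.6988^5 = +0.376903
d^3_{1,-2}(1.5474) = -0.789920 +0.376903 = -0.413017
|D^3_{1,-2}|² = |d^3_{1,-2}(β)|² = (-0.413017)² = 0.170583 (the z-rotation phases have unit modulus)

P=0.1706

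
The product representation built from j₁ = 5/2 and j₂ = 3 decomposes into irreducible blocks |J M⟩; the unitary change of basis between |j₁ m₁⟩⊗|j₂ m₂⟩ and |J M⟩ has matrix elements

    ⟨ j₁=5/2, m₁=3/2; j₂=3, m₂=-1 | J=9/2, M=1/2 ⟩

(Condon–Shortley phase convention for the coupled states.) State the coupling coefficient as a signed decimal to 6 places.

+0.594588

triangle: 1!·4!·5!/11! = 2880/39916800
(j±m)!: 4!·1!·2!·4!·5!·4! = 3317760
prefactor² = (2J+1)·Δ·N² = 184320/77
  k=0: +1/(0!·1!·1!·2!·3!·3!) = 1/72
  k=1: −1/(1!·0!·0!·1!·4!·4!) = -1/576
Σ = 7/576  ⇒  CG² = 184320/77·(7/576)² = 35/99
CG = +√(35/99) = +0.594588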